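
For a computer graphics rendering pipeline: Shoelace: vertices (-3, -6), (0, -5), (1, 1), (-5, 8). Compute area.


Shoelace sum: ((-3)*(-5) - 0*(-6)) + (0*1 - 1*(-5)) + (1*8 - (-5)*1) + ((-5)*(-6) - (-3)*8)
= 87
Area = |87|/2 = 43.5

43.5


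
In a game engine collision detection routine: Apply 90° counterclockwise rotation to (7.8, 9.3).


90° CCW: (x,y) -> (-y, x)
(7.8,9.3) -> (-9.3, 7.8)

(-9.3, 7.8)


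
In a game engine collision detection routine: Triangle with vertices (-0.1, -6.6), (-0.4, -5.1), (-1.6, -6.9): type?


Side lengths squared: AB^2=2.34, BC^2=4.68, CA^2=2.34
Sorted: [2.34, 2.34, 4.68]
By sides: Isosceles, By angles: Right

Isosceles, Right


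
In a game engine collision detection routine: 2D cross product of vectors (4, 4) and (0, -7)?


u x v = u_x*v_y - u_y*v_x = 4*(-7) - 4*0
= (-28) - 0 = -28

-28


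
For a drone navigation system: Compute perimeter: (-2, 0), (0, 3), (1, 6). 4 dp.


Sides: (-2, 0)->(0, 3): sqrt(13) = 3.605551, (0, 3)->(1, 6): sqrt(10) = 3.162278, (1, 6)->(-2, 0): sqrt(45) = 6.708204
Sum = 13.476033
Perimeter = 13.476

13.476


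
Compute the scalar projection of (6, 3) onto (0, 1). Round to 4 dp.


u.v = 3, |v| = sqrt(1) = 1
Scalar projection = u.v / |v| = 3 / sqrt(1) = 3

3


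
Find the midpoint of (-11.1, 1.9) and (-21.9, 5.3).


M = (((-11.1)+(-21.9))/2, (1.9+5.3)/2)
= (-16.5, 3.6)

(-16.5, 3.6)


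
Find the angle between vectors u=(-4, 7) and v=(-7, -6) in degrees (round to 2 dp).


u.v = -14, |u| = sqrt(65) = 8.0623, |v| = sqrt(85) = 9.2195
cos(theta) = u.v/(|u||v|) = -14/sqrt(5525) = -0.188348
theta = acos(-0.188348) = 100.86 degrees

100.86 degrees


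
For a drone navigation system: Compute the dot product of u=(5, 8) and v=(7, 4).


u . v = u_x*v_x + u_y*v_y = 5*7 + 8*4
= 35 + 32 = 67

67


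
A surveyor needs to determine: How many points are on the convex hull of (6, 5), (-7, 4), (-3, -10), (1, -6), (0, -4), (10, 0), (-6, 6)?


Convex hull vertices (CCW): (-7, 4), (-3, -10), (10, 0), (6, 5), (-6, 6)
Count = 5

5


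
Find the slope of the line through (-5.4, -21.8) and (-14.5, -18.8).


slope = (y2-y1)/(x2-x1) = ((-18.8)-(-21.8))/((-14.5)-(-5.4)) = 3/(-9.1) = -0.3297

-0.3297


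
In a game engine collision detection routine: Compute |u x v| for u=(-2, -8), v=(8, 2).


|u x v| = |(-2)*2 - (-8)*8|
= |(-4) - (-64)| = 60

60


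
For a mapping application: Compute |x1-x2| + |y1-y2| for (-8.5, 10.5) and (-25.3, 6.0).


|(-8.5)-(-25.3)| + |10.5-6| = 16.8 + 4.5 = 21.3

21.3


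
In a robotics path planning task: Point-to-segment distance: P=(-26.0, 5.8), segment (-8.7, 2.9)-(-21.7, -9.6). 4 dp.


Project P onto AB: t = 0.58 (clamped to [0,1])
Closest point on segment: (-16.2402, -4.3502)
Distance: 14.0812

14.0812


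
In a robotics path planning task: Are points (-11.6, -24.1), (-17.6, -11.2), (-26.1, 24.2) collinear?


Cross product: ((-17.6)-(-11.6))*(24.2-(-24.1)) - ((-11.2)-(-24.1))*((-26.1)-(-11.6))
= -102.75

No, not collinear


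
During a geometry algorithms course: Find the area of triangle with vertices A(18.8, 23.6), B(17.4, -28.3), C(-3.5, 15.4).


Area = |x_A(y_B-y_C) + x_B(y_C-y_A) + x_C(y_A-y_B)|/2
= |(-821.56) + (-142.68) + (-181.65)|/2
= 1145.89/2 = 572.945

572.945


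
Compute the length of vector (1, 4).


|u| = sqrt(1^2 + 4^2) = sqrt(17) = 4.1231

4.1231


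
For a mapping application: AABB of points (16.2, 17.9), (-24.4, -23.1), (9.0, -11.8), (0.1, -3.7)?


x range: [-24.4, 16.2]
y range: [-23.1, 17.9]
Bounding box: (-24.4,-23.1) to (16.2,17.9)

(-24.4,-23.1) to (16.2,17.9)


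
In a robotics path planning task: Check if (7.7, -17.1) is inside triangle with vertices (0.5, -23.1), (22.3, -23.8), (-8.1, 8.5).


Cross products: AB x AP = 135.84, BC x BP = 267.9, CA x CP = 279.12
All same sign? yes

Yes, inside


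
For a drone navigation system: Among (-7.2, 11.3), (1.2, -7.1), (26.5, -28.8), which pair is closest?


d(P0,P1) = 20.2267, d(P0,P2) = 52.3803, d(P1,P2) = 33.3314
Closest: P0 and P1

Closest pair: (-7.2, 11.3) and (1.2, -7.1), distance = 20.2267


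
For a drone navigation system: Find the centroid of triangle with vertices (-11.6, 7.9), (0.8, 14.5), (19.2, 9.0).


Centroid = ((x_A+x_B+x_C)/3, (y_A+y_B+y_C)/3)
= (((-11.6)+0.8+19.2)/3, (7.9+14.5+9)/3)
= (2.8, 10.4667)

(2.8, 10.4667)


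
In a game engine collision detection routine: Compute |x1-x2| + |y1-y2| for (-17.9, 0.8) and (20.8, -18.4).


|(-17.9)-20.8| + |0.8-(-18.4)| = 38.7 + 19.2 = 57.9

57.9


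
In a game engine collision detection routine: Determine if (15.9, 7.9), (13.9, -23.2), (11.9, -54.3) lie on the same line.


Cross product: (13.9-15.9)*((-54.3)-7.9) - ((-23.2)-7.9)*(11.9-15.9)
= 0

Yes, collinear


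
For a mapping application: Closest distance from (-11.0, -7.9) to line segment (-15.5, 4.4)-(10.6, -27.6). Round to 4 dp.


Project P onto AB: t = 0.2997 (clamped to [0,1])
Closest point on segment: (-7.6779, -5.1904)
Distance: 4.287

4.287


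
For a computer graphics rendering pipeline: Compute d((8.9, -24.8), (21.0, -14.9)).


dx=12.1, dy=9.9
d^2 = 12.1^2 + 9.9^2 = 244.42
d = sqrt(244.42) = 15.6339

15.6339


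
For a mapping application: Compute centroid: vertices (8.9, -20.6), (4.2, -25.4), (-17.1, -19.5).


Centroid = ((x_A+x_B+x_C)/3, (y_A+y_B+y_C)/3)
= ((8.9+4.2+(-17.1))/3, ((-20.6)+(-25.4)+(-19.5))/3)
= (-1.3333, -21.8333)

(-1.3333, -21.8333)


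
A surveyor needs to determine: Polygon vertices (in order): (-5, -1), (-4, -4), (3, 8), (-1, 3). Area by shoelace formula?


Shoelace sum: ((-5)*(-4) - (-4)*(-1)) + ((-4)*8 - 3*(-4)) + (3*3 - (-1)*8) + ((-1)*(-1) - (-5)*3)
= 29
Area = |29|/2 = 14.5

14.5


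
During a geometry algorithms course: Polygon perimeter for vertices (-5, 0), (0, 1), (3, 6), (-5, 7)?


Sides: (-5, 0)->(0, 1): sqrt(26) = 5.09902, (0, 1)->(3, 6): sqrt(34) = 5.830952, (3, 6)->(-5, 7): sqrt(65) = 8.062258, (-5, 7)->(-5, 0): sqrt(49) = 7
Sum = 25.99223
Perimeter = 25.9922

25.9922


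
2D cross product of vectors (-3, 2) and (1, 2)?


u x v = u_x*v_y - u_y*v_x = (-3)*2 - 2*1
= (-6) - 2 = -8

-8


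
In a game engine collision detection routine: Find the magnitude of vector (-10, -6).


|u| = sqrt((-10)^2 + (-6)^2) = sqrt(136) = 11.6619

11.6619


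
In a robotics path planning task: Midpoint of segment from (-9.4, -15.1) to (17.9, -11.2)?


M = (((-9.4)+17.9)/2, ((-15.1)+(-11.2))/2)
= (4.25, -13.15)

(4.25, -13.15)


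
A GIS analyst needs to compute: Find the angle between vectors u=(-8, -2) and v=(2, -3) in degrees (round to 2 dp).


u.v = -10, |u| = sqrt(68) = 8.2462, |v| = sqrt(13) = 3.6056
cos(theta) = u.v/(|u||v|) = -10/sqrt(884) = -0.336336
theta = acos(-0.336336) = 109.65 degrees

109.65 degrees


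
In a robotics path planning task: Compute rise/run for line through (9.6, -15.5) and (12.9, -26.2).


slope = (y2-y1)/(x2-x1) = ((-26.2)-(-15.5))/(12.9-9.6) = (-10.7)/3.3 = -3.2424

-3.2424


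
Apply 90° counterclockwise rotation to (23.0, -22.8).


90° CCW: (x,y) -> (-y, x)
(23,-22.8) -> (22.8, 23)

(22.8, 23)


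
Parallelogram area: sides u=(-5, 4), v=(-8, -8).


|u x v| = |(-5)*(-8) - 4*(-8)|
= |40 - (-32)| = 72

72


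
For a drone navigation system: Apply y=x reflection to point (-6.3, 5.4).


Reflection over y=x: (x,y) -> (y,x)
(-6.3, 5.4) -> (5.4, -6.3)

(5.4, -6.3)


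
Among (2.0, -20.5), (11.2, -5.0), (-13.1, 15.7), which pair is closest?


d(P0,P1) = 18.0247, d(P0,P2) = 39.2231, d(P1,P2) = 31.9215
Closest: P0 and P1

Closest pair: (2.0, -20.5) and (11.2, -5.0), distance = 18.0247


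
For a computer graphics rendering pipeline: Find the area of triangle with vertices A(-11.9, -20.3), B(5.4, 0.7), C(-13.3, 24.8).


Area = |x_A(y_B-y_C) + x_B(y_C-y_A) + x_C(y_A-y_B)|/2
= |286.79 + 243.54 + 279.3|/2
= 809.63/2 = 404.815

404.815


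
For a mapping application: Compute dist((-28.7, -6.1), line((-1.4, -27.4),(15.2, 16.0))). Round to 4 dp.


|cross product| = 1538.4
|line direction| = sqrt(2159.12) = 46.4663
Distance = 1538.4/sqrt(2159.12) = 33.1078

33.1078


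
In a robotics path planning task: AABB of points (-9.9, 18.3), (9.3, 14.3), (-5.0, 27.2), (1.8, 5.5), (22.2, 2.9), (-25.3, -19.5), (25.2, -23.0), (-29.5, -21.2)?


x range: [-29.5, 25.2]
y range: [-23, 27.2]
Bounding box: (-29.5,-23) to (25.2,27.2)

(-29.5,-23) to (25.2,27.2)


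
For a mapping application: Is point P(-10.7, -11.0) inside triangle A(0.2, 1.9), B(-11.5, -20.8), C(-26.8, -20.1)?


Cross products: AB x AP = -96.5, BC x BP = -150.5, CA x CP = -108.5
All same sign? yes

Yes, inside


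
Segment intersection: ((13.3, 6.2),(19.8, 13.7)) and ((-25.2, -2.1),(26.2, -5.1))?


Cross products: d1=542.12, d2=947.12, d3=234.8, d4=-170.2
d1*d2 < 0 and d3*d4 < 0? no

No, they don't intersect


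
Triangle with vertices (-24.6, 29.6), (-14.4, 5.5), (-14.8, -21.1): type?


Side lengths squared: AB^2=684.85, BC^2=707.72, CA^2=2666.53
Sorted: [684.85, 707.72, 2666.53]
By sides: Scalene, By angles: Obtuse

Scalene, Obtuse


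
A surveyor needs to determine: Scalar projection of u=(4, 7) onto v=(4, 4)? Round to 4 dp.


u.v = 44, |v| = sqrt(32) = 5.6569
Scalar projection = u.v / |v| = 44 / sqrt(32) = 7.7782

7.7782


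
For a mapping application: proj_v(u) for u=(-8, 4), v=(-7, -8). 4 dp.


u.v = 24, |v| = sqrt(113) = 10.6301
Scalar projection = u.v / |v| = 24 / sqrt(113) = 2.2577

2.2577


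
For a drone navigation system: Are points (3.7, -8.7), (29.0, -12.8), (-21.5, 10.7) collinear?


Cross product: (29-3.7)*(10.7-(-8.7)) - ((-12.8)-(-8.7))*((-21.5)-3.7)
= 387.5

No, not collinear


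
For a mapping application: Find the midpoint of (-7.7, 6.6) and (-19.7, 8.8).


M = (((-7.7)+(-19.7))/2, (6.6+8.8)/2)
= (-13.7, 7.7)

(-13.7, 7.7)


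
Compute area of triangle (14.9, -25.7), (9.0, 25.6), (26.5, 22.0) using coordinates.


Area = |x_A(y_B-y_C) + x_B(y_C-y_A) + x_C(y_A-y_B)|/2
= |53.64 + 429.3 + (-1359.45)|/2
= 876.51/2 = 438.255

438.255


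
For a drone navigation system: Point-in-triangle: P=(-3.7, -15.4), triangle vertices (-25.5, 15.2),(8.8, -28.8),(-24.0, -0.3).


Cross products: AB x AP = -90.38, BC x BP = -83.27, CA x CP = -292
All same sign? yes

Yes, inside


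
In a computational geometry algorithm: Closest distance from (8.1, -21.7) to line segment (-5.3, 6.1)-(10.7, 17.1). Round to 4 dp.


Project P onto AB: t = 0 (clamped to [0,1])
Closest point on segment: (-5.3, 6.1)
Distance: 30.861

30.861


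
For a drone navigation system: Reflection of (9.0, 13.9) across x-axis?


Reflection over x-axis: (x,y) -> (x,-y)
(9, 13.9) -> (9, -13.9)

(9, -13.9)


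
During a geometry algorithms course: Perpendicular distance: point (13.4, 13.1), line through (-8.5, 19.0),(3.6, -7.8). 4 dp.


|cross product| = 515.53
|line direction| = sqrt(864.65) = 29.4049
Distance = 515.53/sqrt(864.65) = 17.5321

17.5321


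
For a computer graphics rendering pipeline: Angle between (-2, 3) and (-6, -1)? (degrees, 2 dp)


u.v = 9, |u| = sqrt(13) = 3.6056, |v| = sqrt(37) = 6.0828
cos(theta) = u.v/(|u||v|) = 9/sqrt(481) = 0.410365
theta = acos(0.410365) = 65.77 degrees

65.77 degrees


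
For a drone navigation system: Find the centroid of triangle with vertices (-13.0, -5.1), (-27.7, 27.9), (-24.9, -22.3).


Centroid = ((x_A+x_B+x_C)/3, (y_A+y_B+y_C)/3)
= (((-13)+(-27.7)+(-24.9))/3, ((-5.1)+27.9+(-22.3))/3)
= (-21.8667, 0.1667)

(-21.8667, 0.1667)


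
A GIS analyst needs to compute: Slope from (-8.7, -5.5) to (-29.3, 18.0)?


slope = (y2-y1)/(x2-x1) = (18-(-5.5))/((-29.3)-(-8.7)) = 23.5/(-20.6) = -1.1408

-1.1408


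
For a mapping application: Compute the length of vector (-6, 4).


|u| = sqrt((-6)^2 + 4^2) = sqrt(52) = 7.2111

7.2111


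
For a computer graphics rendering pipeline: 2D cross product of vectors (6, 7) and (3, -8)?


u x v = u_x*v_y - u_y*v_x = 6*(-8) - 7*3
= (-48) - 21 = -69

-69


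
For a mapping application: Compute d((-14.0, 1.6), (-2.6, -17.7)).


dx=11.4, dy=-19.3
d^2 = 11.4^2 + (-19.3)^2 = 502.45
d = sqrt(502.45) = 22.4154

22.4154


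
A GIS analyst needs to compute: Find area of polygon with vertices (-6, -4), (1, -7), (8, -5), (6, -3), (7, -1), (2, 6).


Shoelace sum: ((-6)*(-7) - 1*(-4)) + (1*(-5) - 8*(-7)) + (8*(-3) - 6*(-5)) + (6*(-1) - 7*(-3)) + (7*6 - 2*(-1)) + (2*(-4) - (-6)*6)
= 190
Area = |190|/2 = 95

95


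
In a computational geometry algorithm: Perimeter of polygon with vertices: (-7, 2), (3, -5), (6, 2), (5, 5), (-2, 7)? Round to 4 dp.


Sides: (-7, 2)->(3, -5): sqrt(149) = 12.206556, (3, -5)->(6, 2): sqrt(58) = 7.615773, (6, 2)->(5, 5): sqrt(10) = 3.162278, (5, 5)->(-2, 7): sqrt(53) = 7.28011, (-2, 7)->(-7, 2): sqrt(50) = 7.071068
Sum = 37.335785
Perimeter = 37.3358

37.3358


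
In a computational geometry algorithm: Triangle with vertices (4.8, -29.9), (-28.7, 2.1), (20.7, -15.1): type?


Side lengths squared: AB^2=2146.25, BC^2=2736.2, CA^2=471.85
Sorted: [471.85, 2146.25, 2736.2]
By sides: Scalene, By angles: Obtuse

Scalene, Obtuse


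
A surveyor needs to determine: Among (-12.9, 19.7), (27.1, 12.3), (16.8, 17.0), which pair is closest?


d(P0,P1) = 40.6787, d(P0,P2) = 29.8225, d(P1,P2) = 11.3217
Closest: P1 and P2

Closest pair: (27.1, 12.3) and (16.8, 17.0), distance = 11.3217


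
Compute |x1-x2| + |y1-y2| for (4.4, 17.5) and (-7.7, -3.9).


|4.4-(-7.7)| + |17.5-(-3.9)| = 12.1 + 21.4 = 33.5

33.5


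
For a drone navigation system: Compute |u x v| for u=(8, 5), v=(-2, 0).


|u x v| = |8*0 - 5*(-2)|
= |0 - (-10)| = 10

10


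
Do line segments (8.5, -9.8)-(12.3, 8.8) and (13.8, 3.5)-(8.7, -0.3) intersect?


Cross products: d1=47.69, d2=-32.73, d3=-48.04, d4=32.38
d1*d2 < 0 and d3*d4 < 0? yes

Yes, they intersect


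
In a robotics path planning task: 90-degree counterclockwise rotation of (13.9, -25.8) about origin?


90° CCW: (x,y) -> (-y, x)
(13.9,-25.8) -> (25.8, 13.9)

(25.8, 13.9)


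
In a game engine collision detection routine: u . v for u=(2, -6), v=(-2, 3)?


u . v = u_x*v_x + u_y*v_y = 2*(-2) + (-6)*3
= (-4) + (-18) = -22

-22


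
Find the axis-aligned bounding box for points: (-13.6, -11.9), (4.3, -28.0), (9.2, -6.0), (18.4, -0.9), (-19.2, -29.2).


x range: [-19.2, 18.4]
y range: [-29.2, -0.9]
Bounding box: (-19.2,-29.2) to (18.4,-0.9)

(-19.2,-29.2) to (18.4,-0.9)


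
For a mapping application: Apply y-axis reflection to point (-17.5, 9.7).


Reflection over y-axis: (x,y) -> (-x,y)
(-17.5, 9.7) -> (17.5, 9.7)

(17.5, 9.7)


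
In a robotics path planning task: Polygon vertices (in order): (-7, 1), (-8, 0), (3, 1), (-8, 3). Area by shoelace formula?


Shoelace sum: ((-7)*0 - (-8)*1) + ((-8)*1 - 3*0) + (3*3 - (-8)*1) + ((-8)*1 - (-7)*3)
= 30
Area = |30|/2 = 15

15


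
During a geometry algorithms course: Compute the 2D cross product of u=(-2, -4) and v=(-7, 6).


u x v = u_x*v_y - u_y*v_x = (-2)*6 - (-4)*(-7)
= (-12) - 28 = -40

-40


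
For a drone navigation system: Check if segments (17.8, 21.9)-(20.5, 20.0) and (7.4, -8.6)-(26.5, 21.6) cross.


Cross products: d1=268.47, d2=150.64, d3=-102.11, d4=15.72
d1*d2 < 0 and d3*d4 < 0? no

No, they don't intersect


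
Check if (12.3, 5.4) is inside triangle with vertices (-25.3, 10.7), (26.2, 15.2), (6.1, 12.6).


Cross products: AB x AP = -442.15, BC x BP = 160.84, CA x CP = 237.86
All same sign? no

No, outside


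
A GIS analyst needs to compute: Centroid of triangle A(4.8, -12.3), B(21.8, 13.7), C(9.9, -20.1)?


Centroid = ((x_A+x_B+x_C)/3, (y_A+y_B+y_C)/3)
= ((4.8+21.8+9.9)/3, ((-12.3)+13.7+(-20.1))/3)
= (12.1667, -6.2333)

(12.1667, -6.2333)


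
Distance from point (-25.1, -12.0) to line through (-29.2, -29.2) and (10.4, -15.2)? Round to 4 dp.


|cross product| = 623.72
|line direction| = sqrt(1764.16) = 42.0019
Distance = 623.72/sqrt(1764.16) = 14.8498

14.8498


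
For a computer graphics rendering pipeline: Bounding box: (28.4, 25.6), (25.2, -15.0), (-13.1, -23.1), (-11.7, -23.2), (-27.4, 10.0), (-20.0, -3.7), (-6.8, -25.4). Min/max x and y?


x range: [-27.4, 28.4]
y range: [-25.4, 25.6]
Bounding box: (-27.4,-25.4) to (28.4,25.6)

(-27.4,-25.4) to (28.4,25.6)


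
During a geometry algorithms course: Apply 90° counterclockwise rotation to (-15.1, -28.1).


90° CCW: (x,y) -> (-y, x)
(-15.1,-28.1) -> (28.1, -15.1)

(28.1, -15.1)


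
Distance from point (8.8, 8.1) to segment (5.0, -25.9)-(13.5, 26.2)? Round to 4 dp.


Project P onto AB: t = 0.6473 (clamped to [0,1])
Closest point on segment: (10.5017, 7.8224)
Distance: 1.7242

1.7242


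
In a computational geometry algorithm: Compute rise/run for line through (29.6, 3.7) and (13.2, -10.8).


slope = (y2-y1)/(x2-x1) = ((-10.8)-3.7)/(13.2-29.6) = (-14.5)/(-16.4) = 0.8841

0.8841


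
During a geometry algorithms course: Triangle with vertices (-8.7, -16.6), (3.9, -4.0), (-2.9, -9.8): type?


Side lengths squared: AB^2=317.52, BC^2=79.88, CA^2=79.88
Sorted: [79.88, 79.88, 317.52]
By sides: Isosceles, By angles: Obtuse

Isosceles, Obtuse


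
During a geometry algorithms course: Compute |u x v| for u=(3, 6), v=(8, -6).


|u x v| = |3*(-6) - 6*8|
= |(-18) - 48| = 66

66


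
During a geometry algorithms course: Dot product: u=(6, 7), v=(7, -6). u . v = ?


u . v = u_x*v_x + u_y*v_y = 6*7 + 7*(-6)
= 42 + (-42) = 0

0


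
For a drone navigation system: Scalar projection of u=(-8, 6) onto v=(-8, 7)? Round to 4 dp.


u.v = 106, |v| = sqrt(113) = 10.6301
Scalar projection = u.v / |v| = 106 / sqrt(113) = 9.9716

9.9716


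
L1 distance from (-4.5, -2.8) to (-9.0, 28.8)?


|(-4.5)-(-9)| + |(-2.8)-28.8| = 4.5 + 31.6 = 36.1

36.1


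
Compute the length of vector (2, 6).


|u| = sqrt(2^2 + 6^2) = sqrt(40) = 6.3246

6.3246


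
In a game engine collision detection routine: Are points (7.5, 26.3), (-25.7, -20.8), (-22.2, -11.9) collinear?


Cross product: ((-25.7)-7.5)*((-11.9)-26.3) - ((-20.8)-26.3)*((-22.2)-7.5)
= -130.63

No, not collinear


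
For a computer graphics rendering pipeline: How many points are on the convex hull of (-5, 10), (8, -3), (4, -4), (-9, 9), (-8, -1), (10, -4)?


Convex hull vertices (CCW): (-9, 9), (-8, -1), (4, -4), (10, -4), (-5, 10)
Count = 5

5


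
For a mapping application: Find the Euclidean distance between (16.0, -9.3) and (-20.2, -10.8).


dx=-36.2, dy=-1.5
d^2 = (-36.2)^2 + (-1.5)^2 = 1312.69
d = sqrt(1312.69) = 36.2311

36.2311


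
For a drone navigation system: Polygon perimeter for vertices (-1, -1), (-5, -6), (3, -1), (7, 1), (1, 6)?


Sides: (-1, -1)->(-5, -6): sqrt(41) = 6.403124, (-5, -6)->(3, -1): sqrt(89) = 9.433981, (3, -1)->(7, 1): sqrt(20) = 4.472136, (7, 1)->(1, 6): sqrt(61) = 7.81025, (1, 6)->(-1, -1): sqrt(53) = 7.28011
Sum = 35.399601
Perimeter = 35.3996

35.3996


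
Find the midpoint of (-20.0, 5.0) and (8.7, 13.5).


M = (((-20)+8.7)/2, (5+13.5)/2)
= (-5.65, 9.25)

(-5.65, 9.25)


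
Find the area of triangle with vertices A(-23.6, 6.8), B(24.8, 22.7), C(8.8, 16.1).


Area = |x_A(y_B-y_C) + x_B(y_C-y_A) + x_C(y_A-y_B)|/2
= |(-155.76) + 230.64 + (-139.92)|/2
= 65.04/2 = 32.52

32.52


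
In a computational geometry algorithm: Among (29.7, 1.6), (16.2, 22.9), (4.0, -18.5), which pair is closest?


d(P0,P1) = 25.2179, d(P0,P2) = 32.6267, d(P1,P2) = 43.1602
Closest: P0 and P1

Closest pair: (29.7, 1.6) and (16.2, 22.9), distance = 25.2179


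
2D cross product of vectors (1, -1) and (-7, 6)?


u x v = u_x*v_y - u_y*v_x = 1*6 - (-1)*(-7)
= 6 - 7 = -1

-1


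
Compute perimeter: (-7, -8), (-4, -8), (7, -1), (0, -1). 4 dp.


Sides: (-7, -8)->(-4, -8): sqrt(9) = 3, (-4, -8)->(7, -1): sqrt(170) = 13.038405, (7, -1)->(0, -1): sqrt(49) = 7, (0, -1)->(-7, -8): sqrt(98) = 9.899495
Sum = 32.9379
Perimeter = 32.9379

32.9379


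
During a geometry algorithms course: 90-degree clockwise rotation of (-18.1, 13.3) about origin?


90° CW: (x,y) -> (y, -x)
(-18.1,13.3) -> (13.3, 18.1)

(13.3, 18.1)


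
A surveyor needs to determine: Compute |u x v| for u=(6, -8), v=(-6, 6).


|u x v| = |6*6 - (-8)*(-6)|
= |36 - 48| = 12

12


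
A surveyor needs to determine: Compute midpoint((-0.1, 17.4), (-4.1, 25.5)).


M = (((-0.1)+(-4.1))/2, (17.4+25.5)/2)
= (-2.1, 21.45)

(-2.1, 21.45)


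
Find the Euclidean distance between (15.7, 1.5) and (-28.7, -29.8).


dx=-44.4, dy=-31.3
d^2 = (-44.4)^2 + (-31.3)^2 = 2951.05
d = sqrt(2951.05) = 54.3236

54.3236


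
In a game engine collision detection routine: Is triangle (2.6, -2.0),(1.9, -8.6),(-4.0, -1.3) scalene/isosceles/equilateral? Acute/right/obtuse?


Side lengths squared: AB^2=44.05, BC^2=88.1, CA^2=44.05
Sorted: [44.05, 44.05, 88.1]
By sides: Isosceles, By angles: Right

Isosceles, Right


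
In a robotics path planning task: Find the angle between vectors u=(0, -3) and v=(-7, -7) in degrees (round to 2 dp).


u.v = 21, |u| = sqrt(9) = 3, |v| = sqrt(98) = 9.8995
cos(theta) = u.v/(|u||v|) = 21/sqrt(882) = 0.707107
theta = acos(0.707107) = 45 degrees

45 degrees


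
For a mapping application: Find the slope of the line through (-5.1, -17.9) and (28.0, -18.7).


slope = (y2-y1)/(x2-x1) = ((-18.7)-(-17.9))/(28-(-5.1)) = (-0.8)/33.1 = -0.0242

-0.0242


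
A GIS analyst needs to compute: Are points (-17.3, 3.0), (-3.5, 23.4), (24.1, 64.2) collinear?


Cross product: ((-3.5)-(-17.3))*(64.2-3) - (23.4-3)*(24.1-(-17.3))
= 0

Yes, collinear


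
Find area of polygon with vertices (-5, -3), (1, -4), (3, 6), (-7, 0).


Shoelace sum: ((-5)*(-4) - 1*(-3)) + (1*6 - 3*(-4)) + (3*0 - (-7)*6) + ((-7)*(-3) - (-5)*0)
= 104
Area = |104|/2 = 52

52


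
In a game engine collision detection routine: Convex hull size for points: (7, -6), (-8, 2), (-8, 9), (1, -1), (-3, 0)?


Convex hull vertices (CCW): (-8, 2), (7, -6), (-8, 9)
Count = 3

3


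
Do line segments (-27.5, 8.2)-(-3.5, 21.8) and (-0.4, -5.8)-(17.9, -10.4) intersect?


Cross products: d1=131.54, d2=490.82, d3=-704.56, d4=-1063.84
d1*d2 < 0 and d3*d4 < 0? no

No, they don't intersect


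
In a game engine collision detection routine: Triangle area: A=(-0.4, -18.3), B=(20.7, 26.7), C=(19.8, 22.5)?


Area = |x_A(y_B-y_C) + x_B(y_C-y_A) + x_C(y_A-y_B)|/2
= |(-1.68) + 844.56 + (-891)|/2
= 48.12/2 = 24.06

24.06


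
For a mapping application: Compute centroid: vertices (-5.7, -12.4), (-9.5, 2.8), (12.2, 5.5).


Centroid = ((x_A+x_B+x_C)/3, (y_A+y_B+y_C)/3)
= (((-5.7)+(-9.5)+12.2)/3, ((-12.4)+2.8+5.5)/3)
= (-1, -1.3667)

(-1, -1.3667)


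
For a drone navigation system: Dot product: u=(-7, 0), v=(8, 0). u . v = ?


u . v = u_x*v_x + u_y*v_y = (-7)*8 + 0*0
= (-56) + 0 = -56

-56


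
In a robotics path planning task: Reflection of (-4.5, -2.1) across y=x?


Reflection over y=x: (x,y) -> (y,x)
(-4.5, -2.1) -> (-2.1, -4.5)

(-2.1, -4.5)


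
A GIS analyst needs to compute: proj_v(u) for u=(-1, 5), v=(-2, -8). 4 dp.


u.v = -38, |v| = sqrt(68) = 8.2462
Scalar projection = u.v / |v| = -38 / sqrt(68) = -4.6082

-4.6082


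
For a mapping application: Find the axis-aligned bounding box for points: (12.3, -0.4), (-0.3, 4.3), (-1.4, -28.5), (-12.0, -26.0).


x range: [-12, 12.3]
y range: [-28.5, 4.3]
Bounding box: (-12,-28.5) to (12.3,4.3)

(-12,-28.5) to (12.3,4.3)


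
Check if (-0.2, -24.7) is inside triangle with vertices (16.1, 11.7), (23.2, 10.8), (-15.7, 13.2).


Cross products: AB x AP = -273.11, BC x BP = 1437.11, CA x CP = -1181.97
All same sign? no

No, outside


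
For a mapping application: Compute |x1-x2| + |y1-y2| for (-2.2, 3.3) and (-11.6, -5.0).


|(-2.2)-(-11.6)| + |3.3-(-5)| = 9.4 + 8.3 = 17.7

17.7


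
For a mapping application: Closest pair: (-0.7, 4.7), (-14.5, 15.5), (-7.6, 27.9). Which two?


d(P0,P1) = 17.5237, d(P0,P2) = 24.2043, d(P1,P2) = 14.1905
Closest: P1 and P2

Closest pair: (-14.5, 15.5) and (-7.6, 27.9), distance = 14.1905


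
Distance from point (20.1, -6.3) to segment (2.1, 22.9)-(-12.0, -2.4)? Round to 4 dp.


Project P onto AB: t = 0.5781 (clamped to [0,1])
Closest point on segment: (-6.0511, 8.2743)
Distance: 29.9381

29.9381


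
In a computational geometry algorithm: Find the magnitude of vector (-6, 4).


|u| = sqrt((-6)^2 + 4^2) = sqrt(52) = 7.2111

7.2111


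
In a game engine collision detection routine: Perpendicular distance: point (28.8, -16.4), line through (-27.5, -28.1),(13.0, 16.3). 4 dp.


|cross product| = 2025.87
|line direction| = sqrt(3611.61) = 60.0967
Distance = 2025.87/sqrt(3611.61) = 33.7102

33.7102


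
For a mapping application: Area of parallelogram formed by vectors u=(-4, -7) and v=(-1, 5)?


|u x v| = |(-4)*5 - (-7)*(-1)|
= |(-20) - 7| = 27

27


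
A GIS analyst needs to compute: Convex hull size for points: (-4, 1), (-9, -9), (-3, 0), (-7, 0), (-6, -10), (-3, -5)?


Convex hull vertices (CCW): (-9, -9), (-6, -10), (-3, -5), (-3, 0), (-4, 1), (-7, 0)
Count = 6

6


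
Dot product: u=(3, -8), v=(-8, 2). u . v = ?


u . v = u_x*v_x + u_y*v_y = 3*(-8) + (-8)*2
= (-24) + (-16) = -40

-40


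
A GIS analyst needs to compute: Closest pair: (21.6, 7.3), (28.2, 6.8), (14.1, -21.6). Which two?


d(P0,P1) = 6.6189, d(P0,P2) = 29.8573, d(P1,P2) = 31.7076
Closest: P0 and P1

Closest pair: (21.6, 7.3) and (28.2, 6.8), distance = 6.6189


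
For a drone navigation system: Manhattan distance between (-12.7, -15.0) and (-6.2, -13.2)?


|(-12.7)-(-6.2)| + |(-15)-(-13.2)| = 6.5 + 1.8 = 8.3

8.3


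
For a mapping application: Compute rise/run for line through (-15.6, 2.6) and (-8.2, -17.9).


slope = (y2-y1)/(x2-x1) = ((-17.9)-2.6)/((-8.2)-(-15.6)) = (-20.5)/7.4 = -2.7703

-2.7703


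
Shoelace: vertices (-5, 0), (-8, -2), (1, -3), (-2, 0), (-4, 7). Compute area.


Shoelace sum: ((-5)*(-2) - (-8)*0) + ((-8)*(-3) - 1*(-2)) + (1*0 - (-2)*(-3)) + ((-2)*7 - (-4)*0) + ((-4)*0 - (-5)*7)
= 51
Area = |51|/2 = 25.5

25.5


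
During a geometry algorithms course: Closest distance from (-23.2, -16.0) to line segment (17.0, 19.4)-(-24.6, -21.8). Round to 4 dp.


Project P onto AB: t = 0.9133 (clamped to [0,1])
Closest point on segment: (-20.9934, -18.2281)
Distance: 3.1358

3.1358


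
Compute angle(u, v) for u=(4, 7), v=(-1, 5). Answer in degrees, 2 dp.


u.v = 31, |u| = sqrt(65) = 8.0623, |v| = sqrt(26) = 5.099
cos(theta) = u.v/(|u||v|) = 31/sqrt(1690) = 0.754082
theta = acos(0.754082) = 41.05 degrees

41.05 degrees


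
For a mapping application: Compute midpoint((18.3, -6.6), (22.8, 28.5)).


M = ((18.3+22.8)/2, ((-6.6)+28.5)/2)
= (20.55, 10.95)

(20.55, 10.95)


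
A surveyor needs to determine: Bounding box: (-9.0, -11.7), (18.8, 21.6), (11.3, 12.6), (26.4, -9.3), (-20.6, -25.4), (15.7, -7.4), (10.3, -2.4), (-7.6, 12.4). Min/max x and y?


x range: [-20.6, 26.4]
y range: [-25.4, 21.6]
Bounding box: (-20.6,-25.4) to (26.4,21.6)

(-20.6,-25.4) to (26.4,21.6)


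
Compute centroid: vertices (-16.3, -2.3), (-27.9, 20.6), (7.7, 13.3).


Centroid = ((x_A+x_B+x_C)/3, (y_A+y_B+y_C)/3)
= (((-16.3)+(-27.9)+7.7)/3, ((-2.3)+20.6+13.3)/3)
= (-12.1667, 10.5333)

(-12.1667, 10.5333)


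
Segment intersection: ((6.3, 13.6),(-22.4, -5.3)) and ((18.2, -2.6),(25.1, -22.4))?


Cross products: d1=-123.84, d2=-822.51, d3=689.85, d4=1388.52
d1*d2 < 0 and d3*d4 < 0? no

No, they don't intersect


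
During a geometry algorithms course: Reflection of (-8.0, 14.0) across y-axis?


Reflection over y-axis: (x,y) -> (-x,y)
(-8, 14) -> (8, 14)

(8, 14)


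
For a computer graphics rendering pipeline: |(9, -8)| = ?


|u| = sqrt(9^2 + (-8)^2) = sqrt(145) = 12.0416

12.0416


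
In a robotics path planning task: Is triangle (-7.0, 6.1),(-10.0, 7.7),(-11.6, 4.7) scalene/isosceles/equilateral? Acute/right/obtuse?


Side lengths squared: AB^2=11.56, BC^2=11.56, CA^2=23.12
Sorted: [11.56, 11.56, 23.12]
By sides: Isosceles, By angles: Right

Isosceles, Right


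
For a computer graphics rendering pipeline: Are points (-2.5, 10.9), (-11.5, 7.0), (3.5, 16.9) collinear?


Cross product: ((-11.5)-(-2.5))*(16.9-10.9) - (7-10.9)*(3.5-(-2.5))
= -30.6

No, not collinear


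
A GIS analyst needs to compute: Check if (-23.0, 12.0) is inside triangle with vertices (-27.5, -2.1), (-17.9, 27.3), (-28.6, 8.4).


Cross products: AB x AP = 3.06, BC x BP = 67.32, CA x CP = 62.76
All same sign? yes

Yes, inside


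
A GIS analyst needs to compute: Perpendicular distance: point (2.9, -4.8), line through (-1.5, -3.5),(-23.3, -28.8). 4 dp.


|cross product| = 139.66
|line direction| = sqrt(1115.33) = 33.3966
Distance = 139.66/sqrt(1115.33) = 4.1819

4.1819


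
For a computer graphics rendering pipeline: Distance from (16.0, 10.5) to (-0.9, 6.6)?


dx=-16.9, dy=-3.9
d^2 = (-16.9)^2 + (-3.9)^2 = 300.82
d = sqrt(300.82) = 17.3442

17.3442


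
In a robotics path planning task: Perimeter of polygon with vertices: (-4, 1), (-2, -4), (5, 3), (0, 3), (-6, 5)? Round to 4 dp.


Sides: (-4, 1)->(-2, -4): sqrt(29) = 5.385165, (-2, -4)->(5, 3): sqrt(98) = 9.899495, (5, 3)->(0, 3): sqrt(25) = 5, (0, 3)->(-6, 5): sqrt(40) = 6.324555, (-6, 5)->(-4, 1): sqrt(20) = 4.472136
Sum = 31.081351
Perimeter = 31.0814

31.0814


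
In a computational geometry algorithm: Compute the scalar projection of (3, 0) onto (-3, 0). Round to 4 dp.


u.v = -9, |v| = sqrt(9) = 3
Scalar projection = u.v / |v| = -9 / sqrt(9) = -3

-3


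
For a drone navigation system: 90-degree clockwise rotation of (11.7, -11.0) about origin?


90° CW: (x,y) -> (y, -x)
(11.7,-11) -> (-11, -11.7)

(-11, -11.7)


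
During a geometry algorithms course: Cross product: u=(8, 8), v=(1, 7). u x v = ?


u x v = u_x*v_y - u_y*v_x = 8*7 - 8*1
= 56 - 8 = 48

48


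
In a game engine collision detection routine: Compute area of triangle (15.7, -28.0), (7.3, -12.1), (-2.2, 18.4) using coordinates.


Area = |x_A(y_B-y_C) + x_B(y_C-y_A) + x_C(y_A-y_B)|/2
= |(-478.85) + 338.72 + 34.98|/2
= 105.15/2 = 52.575

52.575


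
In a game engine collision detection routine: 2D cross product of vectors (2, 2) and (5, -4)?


u x v = u_x*v_y - u_y*v_x = 2*(-4) - 2*5
= (-8) - 10 = -18

-18


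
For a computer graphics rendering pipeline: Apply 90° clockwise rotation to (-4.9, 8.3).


90° CW: (x,y) -> (y, -x)
(-4.9,8.3) -> (8.3, 4.9)

(8.3, 4.9)


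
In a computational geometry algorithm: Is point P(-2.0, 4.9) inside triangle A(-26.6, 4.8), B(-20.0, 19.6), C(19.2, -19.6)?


Cross products: AB x AP = -363.42, BC x BP = 129.36, CA x CP = -604.82
All same sign? no

No, outside


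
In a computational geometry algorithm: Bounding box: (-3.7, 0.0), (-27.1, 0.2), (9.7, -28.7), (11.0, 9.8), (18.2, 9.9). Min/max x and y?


x range: [-27.1, 18.2]
y range: [-28.7, 9.9]
Bounding box: (-27.1,-28.7) to (18.2,9.9)

(-27.1,-28.7) to (18.2,9.9)


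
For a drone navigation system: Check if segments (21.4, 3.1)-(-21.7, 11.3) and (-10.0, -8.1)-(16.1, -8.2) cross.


Cross products: d1=295.46, d2=505.17, d3=740.2, d4=530.49
d1*d2 < 0 and d3*d4 < 0? no

No, they don't intersect


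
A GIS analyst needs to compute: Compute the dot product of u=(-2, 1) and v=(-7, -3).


u . v = u_x*v_x + u_y*v_y = (-2)*(-7) + 1*(-3)
= 14 + (-3) = 11

11


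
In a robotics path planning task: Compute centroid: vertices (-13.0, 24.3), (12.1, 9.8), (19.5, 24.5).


Centroid = ((x_A+x_B+x_C)/3, (y_A+y_B+y_C)/3)
= (((-13)+12.1+19.5)/3, (24.3+9.8+24.5)/3)
= (6.2, 19.5333)

(6.2, 19.5333)


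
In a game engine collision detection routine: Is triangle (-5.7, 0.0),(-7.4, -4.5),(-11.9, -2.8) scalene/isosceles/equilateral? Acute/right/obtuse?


Side lengths squared: AB^2=23.14, BC^2=23.14, CA^2=46.28
Sorted: [23.14, 23.14, 46.28]
By sides: Isosceles, By angles: Right

Isosceles, Right


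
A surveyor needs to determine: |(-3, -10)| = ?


|u| = sqrt((-3)^2 + (-10)^2) = sqrt(109) = 10.4403

10.4403


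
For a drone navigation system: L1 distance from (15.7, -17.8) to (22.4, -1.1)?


|15.7-22.4| + |(-17.8)-(-1.1)| = 6.7 + 16.7 = 23.4

23.4


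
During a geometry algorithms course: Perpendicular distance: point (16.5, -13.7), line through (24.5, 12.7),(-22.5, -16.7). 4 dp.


|cross product| = 1005.6
|line direction| = sqrt(3073.36) = 55.4379
Distance = 1005.6/sqrt(3073.36) = 18.1392

18.1392


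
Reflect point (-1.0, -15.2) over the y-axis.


Reflection over y-axis: (x,y) -> (-x,y)
(-1, -15.2) -> (1, -15.2)

(1, -15.2)


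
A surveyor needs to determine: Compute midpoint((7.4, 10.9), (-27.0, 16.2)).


M = ((7.4+(-27))/2, (10.9+16.2)/2)
= (-9.8, 13.55)

(-9.8, 13.55)


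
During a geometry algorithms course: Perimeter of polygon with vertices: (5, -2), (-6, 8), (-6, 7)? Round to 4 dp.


Sides: (5, -2)->(-6, 8): sqrt(221) = 14.866069, (-6, 8)->(-6, 7): sqrt(1) = 1, (-6, 7)->(5, -2): sqrt(202) = 14.21267
Sum = 30.078739
Perimeter = 30.0787

30.0787


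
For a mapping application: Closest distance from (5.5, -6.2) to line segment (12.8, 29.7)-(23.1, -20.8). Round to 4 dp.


Project P onto AB: t = 0.6542 (clamped to [0,1])
Closest point on segment: (19.5382, -3.3368)
Distance: 14.3272

14.3272


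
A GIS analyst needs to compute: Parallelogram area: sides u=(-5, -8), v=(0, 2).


|u x v| = |(-5)*2 - (-8)*0|
= |(-10) - 0| = 10

10


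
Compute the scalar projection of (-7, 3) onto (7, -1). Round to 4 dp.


u.v = -52, |v| = sqrt(50) = 7.0711
Scalar projection = u.v / |v| = -52 / sqrt(50) = -7.3539

-7.3539


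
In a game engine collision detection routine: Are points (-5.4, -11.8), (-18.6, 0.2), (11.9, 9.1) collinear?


Cross product: ((-18.6)-(-5.4))*(9.1-(-11.8)) - (0.2-(-11.8))*(11.9-(-5.4))
= -483.48

No, not collinear


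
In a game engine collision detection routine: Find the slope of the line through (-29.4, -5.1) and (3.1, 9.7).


slope = (y2-y1)/(x2-x1) = (9.7-(-5.1))/(3.1-(-29.4)) = 14.8/32.5 = 0.4554

0.4554


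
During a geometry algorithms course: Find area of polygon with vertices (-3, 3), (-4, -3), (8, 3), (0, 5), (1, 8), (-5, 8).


Shoelace sum: ((-3)*(-3) - (-4)*3) + ((-4)*3 - 8*(-3)) + (8*5 - 0*3) + (0*8 - 1*5) + (1*8 - (-5)*8) + ((-5)*3 - (-3)*8)
= 125
Area = |125|/2 = 62.5

62.5


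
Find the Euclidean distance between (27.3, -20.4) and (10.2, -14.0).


dx=-17.1, dy=6.4
d^2 = (-17.1)^2 + 6.4^2 = 333.37
d = sqrt(333.37) = 18.2584

18.2584


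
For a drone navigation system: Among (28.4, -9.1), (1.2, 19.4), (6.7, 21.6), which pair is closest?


d(P0,P1) = 39.3966, d(P0,P2) = 37.5949, d(P1,P2) = 5.9237
Closest: P1 and P2

Closest pair: (1.2, 19.4) and (6.7, 21.6), distance = 5.9237


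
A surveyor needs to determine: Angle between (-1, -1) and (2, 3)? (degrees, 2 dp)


u.v = -5, |u| = sqrt(2) = 1.4142, |v| = sqrt(13) = 3.6056
cos(theta) = u.v/(|u||v|) = -5/sqrt(26) = -0.980581
theta = acos(-0.980581) = 168.69 degrees

168.69 degrees


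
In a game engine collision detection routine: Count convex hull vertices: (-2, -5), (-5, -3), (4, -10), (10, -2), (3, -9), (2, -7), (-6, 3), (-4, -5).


Convex hull vertices (CCW): (-6, 3), (-5, -3), (-4, -5), (4, -10), (10, -2)
Count = 5

5


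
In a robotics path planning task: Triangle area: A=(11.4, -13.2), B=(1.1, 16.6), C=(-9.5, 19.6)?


Area = |x_A(y_B-y_C) + x_B(y_C-y_A) + x_C(y_A-y_B)|/2
= |(-34.2) + 36.08 + 283.1|/2
= 284.98/2 = 142.49

142.49


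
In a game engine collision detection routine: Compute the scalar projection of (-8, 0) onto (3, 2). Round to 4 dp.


u.v = -24, |v| = sqrt(13) = 3.6056
Scalar projection = u.v / |v| = -24 / sqrt(13) = -6.6564

-6.6564


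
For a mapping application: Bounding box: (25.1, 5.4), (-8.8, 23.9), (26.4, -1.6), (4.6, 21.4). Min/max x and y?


x range: [-8.8, 26.4]
y range: [-1.6, 23.9]
Bounding box: (-8.8,-1.6) to (26.4,23.9)

(-8.8,-1.6) to (26.4,23.9)


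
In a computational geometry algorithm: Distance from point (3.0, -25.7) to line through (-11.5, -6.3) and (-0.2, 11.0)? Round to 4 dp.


|cross product| = 470.07
|line direction| = sqrt(426.98) = 20.6635
Distance = 470.07/sqrt(426.98) = 22.7488

22.7488


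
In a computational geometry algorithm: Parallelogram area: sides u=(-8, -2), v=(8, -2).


|u x v| = |(-8)*(-2) - (-2)*8|
= |16 - (-16)| = 32

32


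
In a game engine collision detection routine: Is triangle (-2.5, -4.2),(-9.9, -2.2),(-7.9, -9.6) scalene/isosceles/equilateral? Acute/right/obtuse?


Side lengths squared: AB^2=58.76, BC^2=58.76, CA^2=58.32
Sorted: [58.32, 58.76, 58.76]
By sides: Isosceles, By angles: Acute

Isosceles, Acute


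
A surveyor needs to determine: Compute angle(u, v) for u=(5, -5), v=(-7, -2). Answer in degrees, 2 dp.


u.v = -25, |u| = sqrt(50) = 7.0711, |v| = sqrt(53) = 7.2801
cos(theta) = u.v/(|u||v|) = -25/sqrt(2650) = -0.485643
theta = acos(-0.485643) = 119.05 degrees

119.05 degrees


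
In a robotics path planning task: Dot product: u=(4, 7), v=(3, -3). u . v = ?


u . v = u_x*v_x + u_y*v_y = 4*3 + 7*(-3)
= 12 + (-21) = -9

-9


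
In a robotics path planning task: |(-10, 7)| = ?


|u| = sqrt((-10)^2 + 7^2) = sqrt(149) = 12.2066

12.2066


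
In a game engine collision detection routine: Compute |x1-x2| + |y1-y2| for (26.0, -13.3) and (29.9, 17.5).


|26-29.9| + |(-13.3)-17.5| = 3.9 + 30.8 = 34.7

34.7


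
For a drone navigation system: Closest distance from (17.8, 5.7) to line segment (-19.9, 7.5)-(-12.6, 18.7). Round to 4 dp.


Project P onto AB: t = 1 (clamped to [0,1])
Closest point on segment: (-12.6, 18.7)
Distance: 33.063

33.063


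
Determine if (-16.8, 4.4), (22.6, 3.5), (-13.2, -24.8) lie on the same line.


Cross product: (22.6-(-16.8))*((-24.8)-4.4) - (3.5-4.4)*((-13.2)-(-16.8))
= -1147.24

No, not collinear


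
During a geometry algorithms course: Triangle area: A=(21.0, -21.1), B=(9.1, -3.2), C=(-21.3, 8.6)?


Area = |x_A(y_B-y_C) + x_B(y_C-y_A) + x_C(y_A-y_B)|/2
= |(-247.8) + 270.27 + 381.27|/2
= 403.74/2 = 201.87

201.87


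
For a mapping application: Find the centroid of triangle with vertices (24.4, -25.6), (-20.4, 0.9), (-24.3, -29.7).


Centroid = ((x_A+x_B+x_C)/3, (y_A+y_B+y_C)/3)
= ((24.4+(-20.4)+(-24.3))/3, ((-25.6)+0.9+(-29.7))/3)
= (-6.7667, -18.1333)

(-6.7667, -18.1333)


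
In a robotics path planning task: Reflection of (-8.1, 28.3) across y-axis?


Reflection over y-axis: (x,y) -> (-x,y)
(-8.1, 28.3) -> (8.1, 28.3)

(8.1, 28.3)


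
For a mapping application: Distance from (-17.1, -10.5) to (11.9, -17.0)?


dx=29, dy=-6.5
d^2 = 29^2 + (-6.5)^2 = 883.25
d = sqrt(883.25) = 29.7195

29.7195


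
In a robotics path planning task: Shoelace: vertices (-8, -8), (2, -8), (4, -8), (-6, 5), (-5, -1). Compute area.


Shoelace sum: ((-8)*(-8) - 2*(-8)) + (2*(-8) - 4*(-8)) + (4*5 - (-6)*(-8)) + ((-6)*(-1) - (-5)*5) + ((-5)*(-8) - (-8)*(-1))
= 131
Area = |131|/2 = 65.5

65.5


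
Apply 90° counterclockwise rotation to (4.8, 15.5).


90° CCW: (x,y) -> (-y, x)
(4.8,15.5) -> (-15.5, 4.8)

(-15.5, 4.8)


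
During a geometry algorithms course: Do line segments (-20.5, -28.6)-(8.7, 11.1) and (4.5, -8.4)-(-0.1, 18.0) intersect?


Cross products: d1=752.92, d2=-200.58, d3=-402.66, d4=550.84
d1*d2 < 0 and d3*d4 < 0? yes

Yes, they intersect


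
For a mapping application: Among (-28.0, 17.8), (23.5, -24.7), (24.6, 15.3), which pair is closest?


d(P0,P1) = 66.772, d(P0,P2) = 52.6594, d(P1,P2) = 40.0151
Closest: P1 and P2

Closest pair: (23.5, -24.7) and (24.6, 15.3), distance = 40.0151


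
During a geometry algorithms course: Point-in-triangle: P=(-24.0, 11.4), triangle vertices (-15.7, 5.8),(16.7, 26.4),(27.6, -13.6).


Cross products: AB x AP = 352.42, BC x BP = -1791.5, CA x CP = -81.46
All same sign? no

No, outside
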